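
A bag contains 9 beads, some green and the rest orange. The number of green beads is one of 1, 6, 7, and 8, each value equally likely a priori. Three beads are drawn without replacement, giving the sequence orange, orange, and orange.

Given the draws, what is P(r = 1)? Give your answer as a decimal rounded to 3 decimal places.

Under each hypothesis, the probability of the observed sequence is: P(data | r = 1) = (8/9)(7/8)(6/7) = 2/3; P(data | r = 6) = (3/9)(2/8)(1/7) = 1/84; P(data | r = 7) = (2/9)(1/8)(0/7) = 0; P(data | r = 8) = (1/9)(0/8) = 0.
Weighting by the prior gives 1/4 · 2/3 = 1/6, 1/4 · 1/84 = 1/336, 1/4 · 0 = 0, 1/4 · 0 = 0; with total 19/112.
Therefore the posterior P(r = 1 | data) = (1/6) / (19/112) = 56/57.

0.982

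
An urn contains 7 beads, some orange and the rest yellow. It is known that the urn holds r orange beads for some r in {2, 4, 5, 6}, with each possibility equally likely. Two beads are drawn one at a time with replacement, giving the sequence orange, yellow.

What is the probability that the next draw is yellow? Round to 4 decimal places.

0.4211

Compute the likelihood of the observed sequence for each case: P(data | r = 2) = (2/7)(5/7) = 10/49; P(data | r = 4) = (4/7)(3/7) = 12/49; P(data | r = 5) = (5/7)(2/7) = 10/49; P(data | r = 6) = (6/7)(1/7) = 6/49.
The prior-weighted likelihoods are 1/4 · 10/49 = 5/98, 1/4 · 12/49 = 3/49, 1/4 · 10/49 = 5/98, 1/4 · 6/49 = 3/98; summing to 19/98.
Normalising, the posterior is P(r = 2 | data) = 5/19, P(r = 4 | data) = 6/19, P(r = 5 | data) = 5/19, P(r = 6 | data) = 3/19.
Averaging over the posterior, P(yellow next | data) = (5/7)(5/19) + (3/7)(6/19) + (2/7)(5/19) + (1/7)(3/19) = 8/19.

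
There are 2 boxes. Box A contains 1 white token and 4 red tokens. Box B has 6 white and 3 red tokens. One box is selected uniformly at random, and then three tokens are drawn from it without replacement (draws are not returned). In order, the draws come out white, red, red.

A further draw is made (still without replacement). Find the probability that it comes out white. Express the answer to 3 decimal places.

0.219

Compute the likelihood of the observed sequence for each case: P(data | box A) = (1/5)(4/4)(3/3) = 1/5; P(data | box B) = (6/9)(3/8)(2/7) = 1/14.
Multiplying each by its prior: 1/2 · 1/5 = 1/10, 1/2 · 1/14 = 1/28; summing to 19/140.
Normalising, the posterior is P(box A | data) = 14/19, P(box B | data) = 5/19.
The predictive probability is P(white next | data) = (0)(14/19) + (5/6)(5/19) = 25/114.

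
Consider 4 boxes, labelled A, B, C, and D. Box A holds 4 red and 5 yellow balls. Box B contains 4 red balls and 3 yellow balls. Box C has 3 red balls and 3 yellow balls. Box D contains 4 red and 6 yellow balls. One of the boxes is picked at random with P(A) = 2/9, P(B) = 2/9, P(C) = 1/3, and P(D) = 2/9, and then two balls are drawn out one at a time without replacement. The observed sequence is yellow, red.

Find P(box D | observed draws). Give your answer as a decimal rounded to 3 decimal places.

0.208

The likelihood of the observed sequence under each hypothesis: P(data | box A) = (5/9)(4/8) = 0.27778; P(data | box B) = (3/7)(4/6) = 0.28571; P(data | box C) = (3/6)(3/5) = 0.3; P(data | box D) = (6/10)(4/9) = 0.26667.
Multiplying each by its prior: 2/9 · 0.27778 = 0.061728, 2/9 · 0.28571 = 0.063492, 1/3 · 0.3 = 0.1, 2/9 · 0.26667 = 0.059259; with total 0.28448.
By Bayes' rule, P(box D | data) = (0.059259) / (0.28448) = 0.20831.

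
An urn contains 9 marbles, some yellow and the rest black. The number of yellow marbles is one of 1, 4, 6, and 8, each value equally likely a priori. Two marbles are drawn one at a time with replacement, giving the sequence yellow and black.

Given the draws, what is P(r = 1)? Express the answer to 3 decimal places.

For each hypothesis, P(data | H) works out to: P(data | r = 1) = (1/9)(8/9) = 8/81; P(data | r = 4) = (4/9)(5/9) = 20/81; P(data | r = 6) = (6/9)(3/9) = 2/9; P(data | r = 8) = (8/9)(1/9) = 8/81.
Multiplying each by its prior: 1/4 · 8/81 = 2/81, 1/4 · 20/81 = 5/81, 1/4 · 2/9 = 1/18, 1/4 · 8/81 = 2/81; summing to 1/6.
So P(r = 1 | data) = (2/81) / (1/6) = 4/27.

0.148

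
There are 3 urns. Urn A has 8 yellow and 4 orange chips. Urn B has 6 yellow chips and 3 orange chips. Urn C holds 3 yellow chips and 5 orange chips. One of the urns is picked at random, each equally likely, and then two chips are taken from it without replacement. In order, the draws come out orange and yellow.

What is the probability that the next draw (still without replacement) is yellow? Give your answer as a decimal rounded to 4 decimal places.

Compute the likelihood of the observed sequence for each case: P(data | urn A) = (4/12)(8/11) = 0.24242; P(data | urn B) = (3/9)(6/8) = 0.25; P(data | urn C) = (5/8)(3/7) = 0.26786.
Multiplying each by its prior: 1/3 · 0.24242 = 0.080808, 1/3 · 0.25 = 0.083333, 1/3 · 0.26786 = 0.089286; with total 0.25343.
Normalising, the posterior is P(urn A | data) = 0.31886, P(urn B | data) = 0.32883, P(urn C | data) = 0.35231.
Averaging over the posterior, P(yellow next | data) = (7/10)(0.31886) + (5/7)(0.32883) + (1/3)(0.35231) = 0.57552.

0.5755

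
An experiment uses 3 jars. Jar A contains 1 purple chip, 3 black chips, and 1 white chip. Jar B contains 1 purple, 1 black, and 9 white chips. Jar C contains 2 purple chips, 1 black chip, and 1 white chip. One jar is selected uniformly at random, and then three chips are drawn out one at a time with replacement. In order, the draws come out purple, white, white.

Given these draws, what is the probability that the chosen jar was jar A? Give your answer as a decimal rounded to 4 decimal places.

0.0799

Under each hypothesis, the probability of the observed sequence is: P(data | jar A) = (1/5)(1/5)(1/5) = 0.008; P(data | jar B) = (1/11)(9/11)(9/11) = 0.060856; P(data | jar C) = (2/4)(1/4)(1/4) = 0.03125.
Multiplying each by its prior: 1/3 · 0.008 = 0.0026667, 1/3 · 0.060856 = 0.020285, 1/3 · 0.03125 = 0.010417; these sum to 0.033369.
Therefore the posterior P(jar A | data) = (0.0026667) / (0.033369) = 0.079915.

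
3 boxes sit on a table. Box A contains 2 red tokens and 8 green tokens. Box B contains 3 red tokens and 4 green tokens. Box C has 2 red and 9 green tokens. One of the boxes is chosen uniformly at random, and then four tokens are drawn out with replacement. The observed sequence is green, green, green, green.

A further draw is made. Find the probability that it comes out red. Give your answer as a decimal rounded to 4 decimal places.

0.2168

The likelihood of the observed sequence under each hypothesis: P(data | box A) = (8/10)(8/10)(8/10)(8/10) = 0.4096; P(data | box B) = (4/7)(4/7)(4/7)(4/7) = 0.10662; P(data | box C) = (9/11)(9/11)(9/11)(9/11) = 0.44813.
Multiplying each by its prior: 1/3 · 0.4096 = 0.13653, 1/3 · 0.10662 = 0.035541, 1/3 · 0.44813 = 0.14938; these sum to 0.32145.
The posterior is then P(box A | data) = 0.42474, P(box B | data) = 0.11056, P(box C | data) = 0.46469.
The predictive probability is P(red next | data) = (1/5)(0.42474) + (3/7)(0.11056) + (2/11)(0.46469) = 0.21682.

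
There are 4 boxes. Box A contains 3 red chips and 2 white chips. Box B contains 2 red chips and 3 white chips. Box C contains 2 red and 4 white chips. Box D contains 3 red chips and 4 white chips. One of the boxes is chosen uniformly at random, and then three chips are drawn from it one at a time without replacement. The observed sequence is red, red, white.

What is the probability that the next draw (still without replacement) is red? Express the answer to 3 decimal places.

0.267

Compute the likelihood of the observed sequence for each case: P(data | box A) = (3/5)(2/4)(2/3) = 1/5; P(data | box B) = (2/5)(1/4)(3/3) = 1/10; P(data | box C) = (2/6)(1/5)(4/4) = 1/15; P(data | box D) = (3/7)(2/6)(4/5) = 4/35.
The prior-weighted likelihoods are 1/4 · 1/5 = 1/20, 1/4 · 1/10 = 1/40, 1/4 · 1/15 = 1/60, 1/4 · 4/35 = 1/35; these sum to 101/840.
The posterior is then P(box A | data) = 42/101, P(box B | data) = 21/101, P(box C | data) = 14/101, P(box D | data) = 24/101.
The predictive probability is P(red next | data) = (1/2)(42/101) + (0)(21/101) + (0)(14/101) + (1/4)(24/101) = 27/101.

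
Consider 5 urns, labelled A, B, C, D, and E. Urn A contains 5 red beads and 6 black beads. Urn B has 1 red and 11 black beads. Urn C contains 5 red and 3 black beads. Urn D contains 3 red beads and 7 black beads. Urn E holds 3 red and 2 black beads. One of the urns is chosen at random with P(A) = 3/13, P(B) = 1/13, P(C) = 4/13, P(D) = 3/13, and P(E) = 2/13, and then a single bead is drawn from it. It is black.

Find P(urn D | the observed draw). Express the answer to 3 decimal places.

For each hypothesis, P(data | H) works out to: P(data | urn A) = (6/11) = 6/11; P(data | urn B) = (11/12) = 11/12; P(data | urn C) = (3/8) = 3/8; P(data | urn D) = (7/10) = 7/10; P(data | urn E) = (2/5) = 2/5.
Multiplying each by its prior: 3/13 · 6/11 = 18/143, 1/13 · 11/12 = 11/156, 4/13 · 3/8 = 3/26, 3/13 · 7/10 = 21/130, 2/13 · 2/5 = 4/65; summing to 353/660.
By Bayes' rule, P(urn D | data) = (21/130) / (353/660) = 1386/4589.

0.302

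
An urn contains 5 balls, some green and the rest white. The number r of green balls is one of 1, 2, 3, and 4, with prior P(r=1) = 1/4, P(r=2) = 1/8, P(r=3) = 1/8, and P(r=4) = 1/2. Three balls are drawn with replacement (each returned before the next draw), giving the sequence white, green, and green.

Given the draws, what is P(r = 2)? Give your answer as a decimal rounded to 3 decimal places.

Compute the likelihood of the observed sequence for each case: P(data | r = 1) = (4/5)(1/5)(1/5) = 4/125; P(data | r = 2) = (3/5)(2/5)(2/5) = 12/125; P(data | r = 3) = (2/5)(3/5)(3/5) = 18/125; P(data | r = 4) = (1/5)(4/5)(4/5) = 16/125.
Multiplying each by its prior: 1/4 · 4/125 = 1/125, 1/8 · 12/125 = 3/250, 1/8 · 18/125 = 9/500, 1/2 · 16/125 = 8/125; summing to 51/500.
Therefore the posterior P(r = 2 | data) = (3/250) / (51/500) = 2/17.

0.118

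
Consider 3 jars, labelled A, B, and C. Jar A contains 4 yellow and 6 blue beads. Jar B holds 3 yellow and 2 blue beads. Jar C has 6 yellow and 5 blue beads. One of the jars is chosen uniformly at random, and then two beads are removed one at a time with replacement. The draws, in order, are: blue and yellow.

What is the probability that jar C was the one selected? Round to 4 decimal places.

0.3406

The likelihood of the observed sequence under each hypothesis: P(data | jar A) = (6/10)(4/10) = 0.24; P(data | jar B) = (2/5)(3/5) = 0.24; P(data | jar C) = (5/11)(6/11) = 0.24793.
The prior-weighted likelihoods are 1/3 · 0.24 = 0.08, 1/3 · 0.24 = 0.08, 1/3 · 0.24793 = 0.082645; with total 0.24264.
Therefore the posterior P(jar C | data) = (0.082645) / (0.24264) = 0.3406.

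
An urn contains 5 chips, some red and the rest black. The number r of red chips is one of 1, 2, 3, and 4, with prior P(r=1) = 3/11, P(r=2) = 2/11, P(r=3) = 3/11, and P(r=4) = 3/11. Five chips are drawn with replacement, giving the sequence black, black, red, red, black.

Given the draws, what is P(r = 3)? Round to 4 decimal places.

The likelihood of the observed sequence under each hypothesis: P(data | r = 1) = (4/5)(4/5)(1/5)(1/5)(4/5) = 0.02048; P(data | r = 2) = (3/5)(3/5)(2/5)(2/5)(3/5) = 0.03456; P(data | r = 3) = (2/5)(2/5)(3/5)(3/5)(2/5) = 0.02304; P(data | r = 4) = (1/5)(1/5)(4/5)(4/5)(1/5) = 0.00512.
Weighting by the prior gives 3/11 · 0.02048 = 0.0055855, 2/11 · 0.03456 = 0.0062836, 3/11 · 0.02304 = 0.0062836, 3/11 · 0.00512 = 0.0013964; summing to 0.019549.
Therefore the posterior P(r = 3 | data) = (0.0062836) / (0.019549) = 0.32143.

0.3214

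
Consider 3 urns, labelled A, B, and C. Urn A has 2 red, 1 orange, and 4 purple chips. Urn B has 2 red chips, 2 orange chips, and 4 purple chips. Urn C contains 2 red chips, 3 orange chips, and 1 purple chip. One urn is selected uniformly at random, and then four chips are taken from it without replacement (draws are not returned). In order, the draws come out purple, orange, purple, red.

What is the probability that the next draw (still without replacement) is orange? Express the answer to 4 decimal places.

Compute the likelihood of the observed sequence for each case: P(data | urn A) = (4/7)(1/6)(3/5)(2/4) = 1/35; P(data | urn B) = (4/8)(2/7)(3/6)(2/5) = 1/35; P(data | urn C) = (1/6)(3/5)(0/4) = 0.
The prior-weighted likelihoods are 1/3 · 1/35 = 1/105, 1/3 · 1/35 = 1/105, 1/3 · 0 = 0; summing to 2/105.
Dividing through by the total gives posterior P(urn A | data) = 1/2, P(urn B | data) = 1/2, P(urn C | data) = 0.
Averaging over the posterior, P(orange next | data) = (0)(1/2) + (1/4)(1/2) = 1/8.

0.1250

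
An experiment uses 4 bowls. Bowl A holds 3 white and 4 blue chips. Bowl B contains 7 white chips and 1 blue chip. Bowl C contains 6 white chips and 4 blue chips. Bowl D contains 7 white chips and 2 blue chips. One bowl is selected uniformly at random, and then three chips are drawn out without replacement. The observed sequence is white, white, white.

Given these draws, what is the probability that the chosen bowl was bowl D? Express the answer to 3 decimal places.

0.337

The likelihood of the observed sequence under each hypothesis: P(data | bowl A) = (3/7)(2/6)(1/5) = 0.028571; P(data | bowl B) = (7/8)(6/7)(5/6) = 0.625; P(data | bowl C) = (6/10)(5/9)(4/8) = 0.16667; P(data | bowl D) = (7/9)(6/8)(5/7) = 0.41667.
Weighting by the prior gives 1/4 · 0.028571 = 0.0071429, 1/4 · 0.625 = 0.15625, 1/4 · 0.16667 = 0.041667, 1/4 · 0.41667 = 0.10417; with total 0.30923.
So P(bowl D | data) = (0.10417) / (0.30923) = 0.33686.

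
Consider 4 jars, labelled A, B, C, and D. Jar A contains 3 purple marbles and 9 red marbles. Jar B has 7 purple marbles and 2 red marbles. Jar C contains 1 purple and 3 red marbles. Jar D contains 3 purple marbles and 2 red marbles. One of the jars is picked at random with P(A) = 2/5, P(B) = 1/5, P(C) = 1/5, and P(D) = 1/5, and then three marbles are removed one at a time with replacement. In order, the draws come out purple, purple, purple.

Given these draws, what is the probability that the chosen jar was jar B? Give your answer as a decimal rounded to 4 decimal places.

The likelihood of the observed sequence under each hypothesis: P(data | jar A) = (3/12)(3/12)(3/12) = 0.015625; P(data | jar B) = (7/9)(7/9)(7/9) = 0.47051; P(data | jar C) = (1/4)(1/4)(1/4) = 0.015625; P(data | jar D) = (3/5)(3/5)(3/5) = 0.216.
Multiplying each by its prior: 2/5 · 0.015625 = 0.00625, 1/5 · 0.47051 = 0.094102, 1/5 · 0.015625 = 0.003125, 1/5 · 0.216 = 0.0432; with total 0.14668.
By Bayes' rule, P(jar B | data) = (0.094102) / (0.14668) = 0.64156.

0.6416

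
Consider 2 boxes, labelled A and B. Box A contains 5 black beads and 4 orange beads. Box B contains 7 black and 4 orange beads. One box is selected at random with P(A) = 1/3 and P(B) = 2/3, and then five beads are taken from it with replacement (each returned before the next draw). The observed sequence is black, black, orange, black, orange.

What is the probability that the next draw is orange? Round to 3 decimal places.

0.390

The likelihood of the observed sequence under each hypothesis: P(data | box A) = (5/9)(5/9)(4/9)(5/9)(4/9) = 0.03387; P(data | box B) = (7/11)(7/11)(4/11)(7/11)(4/11) = 0.034076.
The prior-weighted likelihoods are 1/3 · 0.03387 = 0.01129, 2/3 · 0.034076 = 0.022717; with total 0.034008.
The posterior is then P(box A | data) = 0.33199, P(box B | data) = 0.66801.
Averaging over the posterior, P(orange next | data) = (4/9)(0.33199) + (4/11)(0.66801) = 0.39046.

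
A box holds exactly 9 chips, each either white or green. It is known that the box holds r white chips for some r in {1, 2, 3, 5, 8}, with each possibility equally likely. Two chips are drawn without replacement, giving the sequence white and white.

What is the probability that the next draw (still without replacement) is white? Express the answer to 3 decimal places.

0.684

The likelihood of the observed sequence under each hypothesis: P(data | r = 1) = (1/9)(0/8) = 0; P(data | r = 2) = (2/9)(1/8) = 1/36; P(data | r = 3) = (3/9)(2/8) = 1/12; P(data | r = 5) = (5/9)(4/8) = 5/18; P(data | r = 8) = (8/9)(7/8) = 7/9.
The prior-weighted likelihoods are 1/5 · 0 = 0, 1/5 · 1/36 = 1/180, 1/5 · 1/12 = 1/60, 1/5 · 5/18 = 1/18, 1/5 · 7/9 = 7/45; these sum to 7/30.
Normalising, the posterior is P(r = 1 | data) = 0, P(r = 2 | data) = 1/42, P(r = 3 | data) = 1/14, P(r = 5 | data) = 5/21, P(r = 8 | data) = 2/3.
The predictive probability is P(white next | data) = (0)(1/42) + (1/7)(1/14) + (3/7)(5/21) + (6/7)(2/3) = 67/98.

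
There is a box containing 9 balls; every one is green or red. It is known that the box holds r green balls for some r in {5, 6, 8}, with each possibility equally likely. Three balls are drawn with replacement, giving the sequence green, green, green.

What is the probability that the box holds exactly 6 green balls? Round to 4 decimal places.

0.2532

The likelihood of the observed sequence under each hypothesis: P(data | r = 5) = (5/9)(5/9)(5/9) = 0.17147; P(data | r = 6) = (6/9)(6/9)(6/9) = 0.2963; P(data | r = 8) = (8/9)(8/9)(8/9) = 0.70233.
Multiplying each by its prior: 1/3 · 0.17147 = 0.057156, 1/3 · 0.2963 = 0.098765, 1/3 · 0.70233 = 0.23411; these sum to 0.39003.
So P(r = 6 | data) = (0.098765) / (0.39003) = 0.25322.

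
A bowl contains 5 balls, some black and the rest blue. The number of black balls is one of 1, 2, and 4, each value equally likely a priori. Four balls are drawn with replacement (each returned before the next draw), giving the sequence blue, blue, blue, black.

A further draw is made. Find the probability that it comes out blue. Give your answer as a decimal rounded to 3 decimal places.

Under each hypothesis, the probability of the observed sequence is: P(data | r = 1) = (4/5)(4/5)(4/5)(1/5) = 0.1024; P(data | r = 2) = (3/5)(3/5)(3/5)(2/5) = 0.0864; P(data | r = 4) = (1/5)(1/5)(1/5)(4/5) = 0.0064.
The prior-weighted likelihoods are 1/3 · 0.1024 = 0.034133, 1/3 · 0.0864 = 0.0288, 1/3 · 0.0064 = 0.0021333; with total 0.065067.
The posterior is then P(r = 1 | data) = 0.52459, P(r = 2 | data) = 0.44262, P(r = 4 | data) = 0.032787.
The predictive probability is P(blue next | data) = (4/5)(0.52459) + (3/5)(0.44262) + (1/5)(0.032787) = 0.6918.

0.692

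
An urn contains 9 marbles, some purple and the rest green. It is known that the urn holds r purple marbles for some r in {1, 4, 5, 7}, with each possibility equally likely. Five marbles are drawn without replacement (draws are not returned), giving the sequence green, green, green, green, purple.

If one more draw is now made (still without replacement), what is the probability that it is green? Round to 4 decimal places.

0.7895

Compute the likelihood of the observed sequence for each case: P(data | r = 1) = (8/9)(7/8)(6/7)(5/6)(1/5) = 1/9; P(data | r = 4) = (5/9)(4/8)(3/7)(2/6)(4/5) = 2/63; P(data | r = 5) = (4/9)(3/8)(2/7)(1/6)(5/5) = 1/126; P(data | r = 7) = (2/9)(1/8)(0/7) = 0.
Multiplying each by its prior: 1/4 · 1/9 = 1/36, 1/4 · 2/63 = 1/126, 1/4 · 1/126 = 1/504, 1/4 · 0 = 0; summing to 19/504.
The posterior is then P(r = 1 | data) = 14/19, P(r = 4 | data) = 4/19, P(r = 5 | data) = 1/19, P(r = 7 | data) = 0.
Averaging over the posterior, P(green next | data) = (1)(14/19) + (1/4)(4/19) + (0)(1/19) = 15/19.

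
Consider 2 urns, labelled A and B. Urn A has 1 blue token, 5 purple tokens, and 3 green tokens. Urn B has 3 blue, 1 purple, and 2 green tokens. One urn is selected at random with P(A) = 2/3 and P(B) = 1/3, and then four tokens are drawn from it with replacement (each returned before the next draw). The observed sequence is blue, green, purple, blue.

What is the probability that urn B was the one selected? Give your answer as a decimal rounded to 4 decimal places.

0.7523

The likelihood of the observed sequence under each hypothesis: P(data | urn A) = (1/9)(3/9)(5/9)(1/9) = 0.0022862; P(data | urn B) = (3/6)(2/6)(1/6)(3/6) = 0.013889.
The prior-weighted likelihoods are 2/3 · 0.0022862 = 0.0015242, 1/3 · 0.013889 = 0.0046296; these sum to 0.0061538.
By Bayes' rule, P(urn B | data) = (0.0046296) / (0.0061538) = 0.75232.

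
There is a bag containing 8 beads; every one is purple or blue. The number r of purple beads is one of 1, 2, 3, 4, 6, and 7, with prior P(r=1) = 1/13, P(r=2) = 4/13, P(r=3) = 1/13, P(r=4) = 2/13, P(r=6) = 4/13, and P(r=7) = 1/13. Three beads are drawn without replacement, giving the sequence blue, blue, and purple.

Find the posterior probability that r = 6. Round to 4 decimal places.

0.0988

Under each hypothesis, the probability of the observed sequence is: P(data | r = 1) = (7/8)(6/7)(1/6) = 1/8; P(data | r = 2) = (6/8)(5/7)(2/6) = 5/28; P(data | r = 3) = (5/8)(4/7)(3/6) = 5/28; P(data | r = 4) = (4/8)(3/7)(4/6) = 1/7; P(data | r = 6) = (2/8)(1/7)(6/6) = 1/28; P(data | r = 7) = (1/8)(0/7) = 0.
Weighting by the prior gives 1/13 · 1/8 = 1/104, 4/13 · 5/28 = 5/91, 1/13 · 5/28 = 5/364, 2/13 · 1/7 = 2/91, 4/13 · 1/28 = 1/91, 1/13 · 0 = 0; these sum to 81/728.
Therefore the posterior P(r = 6 | data) = (1/91) / (81/728) = 8/81.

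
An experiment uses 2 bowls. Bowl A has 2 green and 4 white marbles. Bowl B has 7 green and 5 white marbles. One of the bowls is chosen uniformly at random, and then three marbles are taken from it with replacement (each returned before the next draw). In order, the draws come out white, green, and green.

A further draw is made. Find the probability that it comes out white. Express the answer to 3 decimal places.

Compute the likelihood of the observed sequence for each case: P(data | bowl A) = (4/6)(2/6)(2/6) = 0.074074; P(data | bowl B) = (5/12)(7/12)(7/12) = 0.14178.
The prior-weighted likelihoods are 1/2 · 0.074074 = 0.037037, 1/2 · 0.14178 = 0.070891; with total 0.10793.
Dividing through by the total gives posterior P(bowl A | data) = 0.34316, P(bowl B | data) = 0.65684.
Averaging over the posterior, P(white next | data) = (2/3)(0.34316) + (5/12)(0.65684) = 0.50246.

0.502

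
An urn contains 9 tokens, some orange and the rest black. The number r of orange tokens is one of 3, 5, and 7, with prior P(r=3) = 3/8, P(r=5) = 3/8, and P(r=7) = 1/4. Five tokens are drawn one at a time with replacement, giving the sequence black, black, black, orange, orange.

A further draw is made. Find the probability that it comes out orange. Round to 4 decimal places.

0.4573

The likelihood of the observed sequence under each hypothesis: P(data | r = 3) = (6/9)(6/9)(6/9)(3/9)(3/9) = 0.032922; P(data | r = 5) = (4/9)(4/9)(4/9)(5/9)(5/9) = 0.027096; P(data | r = 7) = (2/9)(2/9)(2/9)(7/9)(7/9) = 0.0066386.
Weighting by the prior gives 3/8 · 0.032922 = 0.012346, 3/8 · 0.027096 = 0.010161, 1/4 · 0.0066386 = 0.0016596; summing to 0.024166.
Dividing through by the total gives posterior P(r = 3 | data) = 0.51086, P(r = 5 | data) = 0.42046, P(r = 7 | data) = 0.068676.
Averaging over the posterior, P(orange next | data) = (1/3)(0.51086) + (5/9)(0.42046) + (7/9)(0.068676) = 0.45729.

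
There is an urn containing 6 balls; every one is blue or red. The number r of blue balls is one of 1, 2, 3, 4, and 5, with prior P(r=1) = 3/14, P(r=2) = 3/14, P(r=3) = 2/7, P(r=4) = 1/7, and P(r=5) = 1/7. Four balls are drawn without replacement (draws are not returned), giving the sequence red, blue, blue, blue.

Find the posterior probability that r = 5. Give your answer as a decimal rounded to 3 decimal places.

0.417

Under each hypothesis, the probability of the observed sequence is: P(data | r = 1) = (5/6)(1/5)(0/4) = 0; P(data | r = 2) = (4/6)(2/5)(1/4)(0/3) = 0; P(data | r = 3) = (3/6)(3/5)(2/4)(1/3) = 1/20; P(data | r = 4) = (2/6)(4/5)(3/4)(2/3) = 2/15; P(data | r = 5) = (1/6)(5/5)(4/4)(3/3) = 1/6.
Multiplying each by its prior: 3/14 · 0 = 0, 3/14 · 0 = 0, 2/7 · 1/20 = 1/70, 1/7 · 2/15 = 2/105, 1/7 · 1/6 = 1/42; these sum to 2/35.
Hence P(r = 5 | data) = (1/42) / (2/35) = 5/12.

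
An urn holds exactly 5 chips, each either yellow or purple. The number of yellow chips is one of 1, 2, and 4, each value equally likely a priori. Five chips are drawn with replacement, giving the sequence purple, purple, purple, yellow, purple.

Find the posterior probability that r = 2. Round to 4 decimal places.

Under each hypothesis, the probability of the observed sequence is: P(data | r = 1) = (4/5)(4/5)(4/5)(1/5)(4/5) = 0.08192; P(data | r = 2) = (3/5)(3/5)(3/5)(2/5)(3/5) = 0.05184; P(data | r = 4) = (1/5)(1/5)(1/5)(4/5)(1/5) = 0.00128.
The prior-weighted likelihoods are 1/3 · 0.08192 = 0.027307, 1/3 · 0.05184 = 0.01728, 1/3 · 0.00128 = 0.00042667; these sum to 0.045013.
Therefore the posterior P(r = 2 | data) = (0.01728) / (0.045013) = 0.38389.

0.3839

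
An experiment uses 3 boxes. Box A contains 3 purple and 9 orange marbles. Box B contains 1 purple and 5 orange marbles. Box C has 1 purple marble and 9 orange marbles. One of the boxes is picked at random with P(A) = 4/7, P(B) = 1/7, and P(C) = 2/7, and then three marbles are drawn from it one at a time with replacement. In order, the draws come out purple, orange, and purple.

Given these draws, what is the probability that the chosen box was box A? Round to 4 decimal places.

Compute the likelihood of the observed sequence for each case: P(data | box A) = (3/12)(9/12)(3/12) = 0.046875; P(data | box B) = (1/6)(5/6)(1/6) = 0.023148; P(data | box C) = (1/10)(9/10)(1/10) = 0.009.
The prior-weighted likelihoods are 4/7 · 0.046875 = 0.026786, 1/7 · 0.023148 = 0.0033069, 2/7 · 0.009 = 0.0025714; with total 0.032664.
Hence P(box A | data) = (0.026786) / (0.032664) = 0.82004.

0.8200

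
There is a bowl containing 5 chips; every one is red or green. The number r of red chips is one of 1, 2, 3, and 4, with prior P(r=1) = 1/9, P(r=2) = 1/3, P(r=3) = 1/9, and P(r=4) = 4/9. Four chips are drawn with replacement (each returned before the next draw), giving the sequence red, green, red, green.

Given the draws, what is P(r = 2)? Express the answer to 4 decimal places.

Under each hypothesis, the probability of the observed sequence is: P(data | r = 1) = (1/5)(4/5)(1/5)(4/5) = 0.0256; P(data | r = 2) = (2/5)(3/5)(2/5)(3/5) = 0.0576; P(data | r = 3) = (3/5)(2/5)(3/5)(2/5) = 0.0576; P(data | r = 4) = (4/5)(1/5)(4/5)(1/5) = 0.0256.
The prior-weighted likelihoods are 1/9 · 0.0256 = 0.0028444, 1/3 · 0.0576 = 0.0192, 1/9 · 0.0576 = 0.0064, 4/9 · 0.0256 = 0.011378; summing to 0.039822.
By Bayes' rule, P(r = 2 | data) = (0.0192) / (0.039822) = 0.48214.

0.4821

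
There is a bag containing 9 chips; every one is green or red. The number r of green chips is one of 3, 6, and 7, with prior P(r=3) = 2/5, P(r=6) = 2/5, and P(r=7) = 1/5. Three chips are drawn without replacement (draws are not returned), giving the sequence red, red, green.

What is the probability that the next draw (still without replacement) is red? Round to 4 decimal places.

0.4962

The likelihood of the observed sequence under each hypothesis: P(data | r = 3) = (6/9)(5/8)(3/7) = 5/28; P(data | r = 6) = (3/9)(2/8)(6/7) = 1/14; P(data | r = 7) = (2/9)(1/8)(7/7) = 1/36.
Multiplying each by its prior: 2/5 · 5/28 = 1/14, 2/5 · 1/14 = 1/35, 1/5 · 1/36 = 1/180; these sum to 19/180.
Normalising, the posterior is P(r = 3 | data) = 90/133, P(r = 6 | data) = 36/133, P(r = 7 | data) = 1/19.
So P(red next | data) = Σ P(red next | H) P(H | data) = (2/3)(90/133) + (1/6)(36/133) + (0)(1/19) = 66/133.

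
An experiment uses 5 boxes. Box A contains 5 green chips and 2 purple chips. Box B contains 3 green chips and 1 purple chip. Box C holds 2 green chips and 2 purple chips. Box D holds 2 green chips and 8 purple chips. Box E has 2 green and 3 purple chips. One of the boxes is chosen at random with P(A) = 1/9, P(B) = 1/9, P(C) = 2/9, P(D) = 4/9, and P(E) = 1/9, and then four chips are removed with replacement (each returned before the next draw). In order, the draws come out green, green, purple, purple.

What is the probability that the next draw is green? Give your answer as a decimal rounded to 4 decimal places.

For each hypothesis, P(data | H) works out to: P(data | box A) = (5/7)(5/7)(2/7)(2/7) = 0.041649; P(data | box B) = (3/4)(3/4)(1/4)(1/4) = 0.035156; P(data | box C) = (2/4)(2/4)(2/4)(2/4) = 0.0625; P(data | box D) = (2/10)(2/10)(8/10)(8/10) = 0.0256; P(data | box E) = (2/5)(2/5)(3/5)(3/5) = 0.0576.
The prior-weighted likelihoods are 1/9 · 0.041649 = 0.0046277, 1/9 · 0.035156 = 0.0039062, 2/9 · 0.0625 = 0.013889, 4/9 · 0.0256 = 0.011378, 1/9 · 0.0576 = 0.0064; summing to 0.040201.
Dividing through by the total gives posterior P(box A | data) = 0.11512, P(box B | data) = 0.097169, P(box C | data) = 0.34549, P(box D | data) = 0.28302, P(box E | data) = 0.1592.
Averaging over the posterior, P(green next | data) = (5/7)(0.11512) + (3/4)(0.097169) + (1/2)(0.34549) + (1/5)(0.28302) + (2/5)(0.1592) = 0.44813.

0.4481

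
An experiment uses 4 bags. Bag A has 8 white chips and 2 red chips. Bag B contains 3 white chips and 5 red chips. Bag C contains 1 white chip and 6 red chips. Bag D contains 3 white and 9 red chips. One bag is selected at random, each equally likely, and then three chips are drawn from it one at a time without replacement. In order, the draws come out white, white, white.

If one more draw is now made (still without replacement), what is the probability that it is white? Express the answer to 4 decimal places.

Under each hypothesis, the probability of the observed sequence is: P(data | bag A) = (8/10)(7/9)(6/8) = 0.46667; P(data | bag B) = (3/8)(2/7)(1/6) = 0.017857; P(data | bag C) = (1/7)(0/6) = 0; P(data | bag D) = (3/12)(2/11)(1/10) = 0.0045455.
Multiplying each by its prior: 1/4 · 0.46667 = 0.11667, 1/4 · 0.017857 = 0.0044643, 1/4 · 0 = 0, 1/4 · 0.0045455 = 0.0011364; these sum to 0.12227.
Normalising, the posterior is P(bag A | data) = 0.95419, P(bag B | data) = 0.036513, P(bag C | data) = 0, P(bag D | data) = 0.0092941.
Averaging over the posterior, P(white next | data) = (5/7)(0.95419) + (0)(0.036513) + (0)(0.0092941) = 0.68157.

0.6816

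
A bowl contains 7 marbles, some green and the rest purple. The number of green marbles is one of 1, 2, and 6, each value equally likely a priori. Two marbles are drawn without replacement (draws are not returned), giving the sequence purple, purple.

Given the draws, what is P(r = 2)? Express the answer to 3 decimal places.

0.400

For each hypothesis, P(data | H) works out to: P(data | r = 1) = (6/7)(5/6) = 5/7; P(data | r = 2) = (5/7)(4/6) = 10/21; P(data | r = 6) = (1/7)(0/6) = 0.
Weighting by the prior gives 1/3 · 5/7 = 5/21, 1/3 · 10/21 = 10/63, 1/3 · 0 = 0; with total 25/63.
By Bayes' rule, P(r = 2 | data) = (10/63) / (25/63) = 2/5.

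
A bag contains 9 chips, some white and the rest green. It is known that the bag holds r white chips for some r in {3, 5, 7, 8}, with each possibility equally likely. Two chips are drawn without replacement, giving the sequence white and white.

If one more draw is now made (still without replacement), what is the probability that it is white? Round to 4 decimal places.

For each hypothesis, P(data | H) works out to: P(data | r = 3) = (3/9)(2/8) = 1/12; P(data | r = 5) = (5/9)(4/8) = 5/18; P(data | r = 7) = (7/9)(6/8) = 7/12; P(data | r = 8) = (8/9)(7/8) = 7/9.
The prior-weighted likelihoods are 1/4 · 1/12 = 1/48, 1/4 · 5/18 = 5/72, 1/4 · 7/12 = 7/48, 1/4 · 7/9 = 7/36; with total 31/72.
The posterior is then P(r = 3 | data) = 3/62, P(r = 5 | data) = 5/31, P(r = 7 | data) = 21/62, P(r = 8 | data) = 14/31.
So P(white next | data) = Σ P(white next | H) P(H | data) = (1/7)(3/62) + (3/7)(5/31) + (5/7)(21/62) + (6/7)(14/31) = 153/217.

0.7051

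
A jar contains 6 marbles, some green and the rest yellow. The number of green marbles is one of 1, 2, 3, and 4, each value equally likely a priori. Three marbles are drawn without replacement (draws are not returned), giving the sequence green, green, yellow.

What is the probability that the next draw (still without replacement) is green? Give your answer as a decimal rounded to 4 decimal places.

For each hypothesis, P(data | H) works out to: P(data | r = 1) = (1/6)(0/5) = 0; P(data | r = 2) = (2/6)(1/5)(4/4) = 1/15; P(data | r = 3) = (3/6)(2/5)(3/4) = 3/20; P(data | r = 4) = (4/6)(3/5)(2/4) = 1/5.
The prior-weighted likelihoods are 1/4 · 0 = 0, 1/4 · 1/15 = 1/60, 1/4 · 3/20 = 3/80, 1/4 · 1/5 = 1/20; these sum to 5/48.
The posterior is then P(r = 1 | data) = 0, P(r = 2 | data) = 4/25, P(r = 3 | data) = 9/25, P(r = 4 | data) = 12/25.
Averaging over the posterior, P(green next | data) = (0)(4/25) + (1/3)(9/25) + (2/3)(12/25) = 11/25.

0.4400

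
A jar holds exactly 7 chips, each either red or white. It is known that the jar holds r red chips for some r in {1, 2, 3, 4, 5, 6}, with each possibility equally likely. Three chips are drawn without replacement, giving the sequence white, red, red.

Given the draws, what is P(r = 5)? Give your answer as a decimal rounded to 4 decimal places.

Compute the likelihood of the observed sequence for each case: P(data | r = 1) = (6/7)(1/6)(0/5) = 0; P(data | r = 2) = (5/7)(2/6)(1/5) = 1/21; P(data | r = 3) = (4/7)(3/6)(2/5) = 4/35; P(data | r = 4) = (3/7)(4/6)(3/5) = 6/35; P(data | r = 5) = (2/7)(5/6)(4/5) = 4/21; P(data | r = 6) = (1/7)(6/6)(5/5) = 1/7.
Multiplying each by its prior: 1/6 · 0 = 0, 1/6 · 1/21 = 1/126, 1/6 · 4/35 = 2/105, 1/6 · 6/35 = 1/35, 1/6 · 4/21 = 2/63, 1/6 · 1/7 = 1/42; summing to 1/9.
Hence P(r = 5 | data) = (2/63) / (1/9) = 2/7.

0.2857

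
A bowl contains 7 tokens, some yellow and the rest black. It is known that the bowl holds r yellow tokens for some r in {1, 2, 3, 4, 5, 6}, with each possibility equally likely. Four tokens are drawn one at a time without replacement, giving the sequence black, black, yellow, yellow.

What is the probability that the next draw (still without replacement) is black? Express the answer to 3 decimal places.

0.500

Under each hypothesis, the probability of the observed sequence is: P(data | r = 1) = (6/7)(5/6)(1/5)(0/4) = 0; P(data | r = 2) = (5/7)(4/6)(2/5)(1/4) = 1/21; P(data | r = 3) = (4/7)(3/6)(3/5)(2/4) = 3/35; P(data | r = 4) = (3/7)(2/6)(4/5)(3/4) = 3/35; P(data | r = 5) = (2/7)(1/6)(5/5)(4/4) = 1/21; P(data | r = 6) = (1/7)(0/6) = 0.
Weighting by the prior gives 1/6 · 0 = 0, 1/6 · 1/21 = 1/126, 1/6 · 3/35 = 1/70, 1/6 · 3/35 = 1/70, 1/6 · 1/21 = 1/126, 1/6 · 0 = 0; with total 2/45.
Normalising, the posterior is P(r = 1 | data) = 0, P(r = 2 | data) = 5/28, P(r = 3 | data) = 9/28, P(r = 4 | data) = 9/28, P(r = 5 | data) = 5/28, P(r = 6 | data) = 0.
The predictive probability is P(black next | data) = (1)(5/28) + (2/3)(9/28) + (1/3)(9/28) + (0)(5/28) = 1/2.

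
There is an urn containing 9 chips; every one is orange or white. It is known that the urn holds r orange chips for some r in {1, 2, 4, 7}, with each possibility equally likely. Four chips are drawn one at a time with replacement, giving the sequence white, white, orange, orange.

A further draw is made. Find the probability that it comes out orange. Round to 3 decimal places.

Under each hypothesis, the probability of the observed sequence is: P(data | r = 1) = (8/9)(8/9)(1/9)(1/9) = 0.0097546; P(data | r = 2) = (7/9)(7/9)(2/9)(2/9) = 0.029873; P(data | r = 4) = (5/9)(5/9)(4/9)(4/9) = 0.060966; P(data | r = 7) = (2/9)(2/9)(7/9)(7/9) = 0.029873.
Multiplying each by its prior: 1/4 · 0.0097546 = 0.0024387, 1/4 · 0.029873 = 0.0074684, 1/4 · 0.060966 = 0.015242, 1/4 · 0.029873 = 0.0074684; with total 0.032617.
Dividing through by the total gives posterior P(r = 1 | data) = 0.074766, P(r = 2 | data) = 0.22897, P(r = 4 | data) = 0.46729, P(r = 7 | data) = 0.22897.
Averaging over the posterior, P(orange next | data) = (1/9)(0.074766) + (2/9)(0.22897) + (4/9)(0.46729) + (7/9)(0.22897) = 0.44496.

0.445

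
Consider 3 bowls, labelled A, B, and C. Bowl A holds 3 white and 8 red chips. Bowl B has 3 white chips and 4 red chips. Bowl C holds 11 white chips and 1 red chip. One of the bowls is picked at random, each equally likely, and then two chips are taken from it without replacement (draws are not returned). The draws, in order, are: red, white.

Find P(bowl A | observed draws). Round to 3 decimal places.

0.372

Under each hypothesis, the probability of the observed sequence is: P(data | bowl A) = (8/11)(3/10) = 0.21818; P(data | bowl B) = (4/7)(3/6) = 0.28571; P(data | bowl C) = (1/12)(11/11) = 0.083333.
Weighting by the prior gives 1/3 · 0.21818 = 0.072727, 1/3 · 0.28571 = 0.095238, 1/3 · 0.083333 = 0.027778; these sum to 0.19574.
So P(bowl A | data) = (0.072727) / (0.19574) = 0.37154.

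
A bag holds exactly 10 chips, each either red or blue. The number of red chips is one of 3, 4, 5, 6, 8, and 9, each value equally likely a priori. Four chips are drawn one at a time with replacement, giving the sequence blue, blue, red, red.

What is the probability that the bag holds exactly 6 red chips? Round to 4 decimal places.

0.2254

For each hypothesis, P(data | H) works out to: P(data | r = 3) = (7/10)(7/10)(3/10)(3/10) = 0.0441; P(data | r = 4) = (6/10)(6/10)(4/10)(4/10) = 0.0576; P(data | r = 5) = (5/10)(5/10)(5/10)(5/10) = 0.0625; P(data | r = 6) = (4/10)(4/10)(6/10)(6/10) = 0.0576; P(data | r = 8) = (2/10)(2/10)(8/10)(8/10) = 0.0256; P(data | r = 9) = (1/10)(1/10)(9/10)(9/10) = 0.0081.
Multiplying each by its prior: 1/6 · 0.0441 = 0.00735, 1/6 · 0.0576 = 0.0096, 1/6 · 0.0625 = 0.010417, 1/6 · 0.0576 = 0.0096, 1/6 · 0.0256 = 0.0042667, 1/6 · 0.0081 = 0.00135; summing to 0.042583.
By Bayes' rule, P(r = 6 | data) = (0.0096) / (0.042583) = 0.22544.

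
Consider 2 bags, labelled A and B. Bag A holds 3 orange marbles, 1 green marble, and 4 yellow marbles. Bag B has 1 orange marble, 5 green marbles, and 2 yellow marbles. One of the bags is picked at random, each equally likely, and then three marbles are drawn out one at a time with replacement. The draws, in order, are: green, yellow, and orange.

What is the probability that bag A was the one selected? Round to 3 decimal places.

The likelihood of the observed sequence under each hypothesis: P(data | bag A) = (1/8)(4/8)(3/8) = 3/128; P(data | bag B) = (5/8)(2/8)(1/8) = 5/256.
Weighting by the prior gives 1/2 · 3/128 = 3/256, 1/2 · 5/256 = 5/512; summing to 11/512.
Hence P(bag A | data) = (3/256) / (11/512) = 6/11.

0.545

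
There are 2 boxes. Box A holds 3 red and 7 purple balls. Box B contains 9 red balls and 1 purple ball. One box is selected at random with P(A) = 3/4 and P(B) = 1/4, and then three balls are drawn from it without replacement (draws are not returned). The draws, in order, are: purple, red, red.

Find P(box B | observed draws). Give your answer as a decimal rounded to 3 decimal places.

0.364

Compute the likelihood of the observed sequence for each case: P(data | box A) = (7/10)(3/9)(2/8) = 7/120; P(data | box B) = (1/10)(9/9)(8/8) = 1/10.
Multiplying each by its prior: 3/4 · 7/120 = 7/160, 1/4 · 1/10 = 1/40; these sum to 11/160.
Therefore the posterior P(box B | data) = (1/40) / (11/160) = 4/11.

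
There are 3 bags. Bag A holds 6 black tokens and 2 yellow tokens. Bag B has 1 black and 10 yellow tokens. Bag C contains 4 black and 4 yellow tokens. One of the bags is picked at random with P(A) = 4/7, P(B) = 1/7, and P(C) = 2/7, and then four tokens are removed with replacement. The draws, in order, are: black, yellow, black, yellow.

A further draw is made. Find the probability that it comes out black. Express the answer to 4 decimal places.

Under each hypothesis, the probability of the observed sequence is: P(data | bag A) = (6/8)(2/8)(6/8)(2/8) = 0.035156; P(data | bag B) = (1/11)(10/11)(1/11)(10/11) = 0.0068301; P(data | bag C) = (4/8)(4/8)(4/8)(4/8) = 0.0625.
The prior-weighted likelihoods are 4/7 · 0.035156 = 0.020089, 1/7 · 0.0068301 = 0.00097573, 2/7 · 0.0625 = 0.017857; with total 0.038922.
Normalising, the posterior is P(bag A | data) = 0.51614, P(bag B | data) = 0.025069, P(bag C | data) = 0.45879.
So P(black next | data) = Σ P(black next | H) P(H | data) = (3/4)(0.51614) + (1/11)(0.025069) + (1/2)(0.45879) = 0.61878.

0.6188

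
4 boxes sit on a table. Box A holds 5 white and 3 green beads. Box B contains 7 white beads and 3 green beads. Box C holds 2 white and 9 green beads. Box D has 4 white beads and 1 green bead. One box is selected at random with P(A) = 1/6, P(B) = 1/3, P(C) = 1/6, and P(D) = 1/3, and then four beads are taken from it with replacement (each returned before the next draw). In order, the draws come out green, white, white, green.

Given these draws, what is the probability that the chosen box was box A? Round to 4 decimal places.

The likelihood of the observed sequence under each hypothesis: P(data | box A) = (3/8)(5/8)(5/8)(3/8) = 0.054932; P(data | box B) = (3/10)(7/10)(7/10)(3/10) = 0.0441; P(data | box C) = (9/11)(2/11)(2/11)(9/11) = 0.02213; P(data | box D) = (1/5)(4/5)(4/5)(1/5) = 0.0256.
Multiplying each by its prior: 1/6 · 0.054932 = 0.0091553, 1/3 · 0.0441 = 0.0147, 1/6 · 0.02213 = 0.0036883, 1/3 · 0.0256 = 0.0085333; these sum to 0.036077.
By Bayes' rule, P(box A | data) = (0.0091553) / (0.036077) = 0.25377.

0.2538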